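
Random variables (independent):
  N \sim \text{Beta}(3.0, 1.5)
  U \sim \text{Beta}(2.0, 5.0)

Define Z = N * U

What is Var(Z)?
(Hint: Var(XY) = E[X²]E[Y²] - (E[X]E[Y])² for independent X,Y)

Var(XY) = E[X²]E[Y²] - (E[X]E[Y])²
E[N] = 0.66666667, Var(N) = 0.04040404
E[U] = 0.28571429, Var(U) = 0.025510204
E[N²] = 0.04040404 + 0.66666667² = 0.48484848
E[U²] = 0.025510204 + 0.28571429² = 0.10714286
Var(Z) = 0.48484848*0.10714286 - (0.66666667*0.28571429)²
= 0.051948052 - 0.036281179 = 0.015666873

0.015666873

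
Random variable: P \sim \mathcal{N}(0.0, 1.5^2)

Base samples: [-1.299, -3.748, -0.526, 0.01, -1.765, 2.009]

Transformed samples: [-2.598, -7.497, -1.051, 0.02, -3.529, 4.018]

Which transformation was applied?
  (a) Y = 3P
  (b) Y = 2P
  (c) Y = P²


Checking option (b) Y = 2P:
  P = -1.299 -> Y = -2.598 ✓
  P = -3.748 -> Y = -7.497 ✓
  P = -0.526 -> Y = -1.051 ✓
All samples match this transformation.

(b) 2P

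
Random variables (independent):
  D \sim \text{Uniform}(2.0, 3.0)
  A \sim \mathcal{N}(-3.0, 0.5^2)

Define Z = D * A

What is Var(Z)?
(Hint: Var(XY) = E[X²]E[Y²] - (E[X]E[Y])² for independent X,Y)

Var(XY) = E[X²]E[Y²] - (E[X]E[Y])²
E[D] = 2.5, Var(D) = 0.083333333
E[A] = -3, Var(A) = 0.25
E[D²] = 0.083333333 + 2.5² = 6.3333333
E[A²] = 0.25 + (-3)² = 9.25
Var(Z) = 6.3333333*9.25 - (2.5*(-3))²
= 58.583333 - 56.25 = 2.3333333

2.3333333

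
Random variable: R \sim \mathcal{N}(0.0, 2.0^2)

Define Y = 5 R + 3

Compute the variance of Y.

For Y = aR + b: Var(Y) = a² * Var(R)
Var(R) = 2.0^2 = 4
Var(Y) = 5² * 4 = 25 * 4 = 100

100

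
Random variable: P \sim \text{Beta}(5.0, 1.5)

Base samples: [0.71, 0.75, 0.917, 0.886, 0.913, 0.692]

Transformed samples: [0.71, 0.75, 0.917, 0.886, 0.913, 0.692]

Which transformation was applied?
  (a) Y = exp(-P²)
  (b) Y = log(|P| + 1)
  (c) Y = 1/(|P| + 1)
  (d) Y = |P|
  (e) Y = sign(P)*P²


Checking option (d) Y = |P|:
  P = 0.71 -> Y = 0.71 ✓
  P = 0.75 -> Y = 0.75 ✓
  P = 0.917 -> Y = 0.917 ✓
All samples match this transformation.

(d) |P|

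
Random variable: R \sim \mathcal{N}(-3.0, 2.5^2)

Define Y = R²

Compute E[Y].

Using E[X²] = Var(X) + (E[X])²:
E[R] = -3
Var(R) = 2.5^2 = 6.25
E[R²] = 6.25 + (-3)² = 6.25 + 9 = 15.25

15.25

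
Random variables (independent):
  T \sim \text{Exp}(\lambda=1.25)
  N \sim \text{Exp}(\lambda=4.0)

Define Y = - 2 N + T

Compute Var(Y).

For independent RVs: Var(aX + bY) = a²Var(X) + b²Var(Y)
Var(T) = 0.64
Var(N) = 0.0625
Var(Y) = 1²*0.64 + (-2)²*0.0625
= 1*0.64 + 4*0.0625 = 0.89

0.89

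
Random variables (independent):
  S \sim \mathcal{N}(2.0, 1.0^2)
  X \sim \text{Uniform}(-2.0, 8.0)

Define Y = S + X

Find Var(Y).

For independent RVs: Var(aX + bY) = a²Var(X) + b²Var(Y)
Var(S) = 1
Var(X) = 8.3333333
Var(Y) = 1²*1 + 1²*8.3333333
= 1*1 + 1*8.3333333 = 9.3333333

9.3333333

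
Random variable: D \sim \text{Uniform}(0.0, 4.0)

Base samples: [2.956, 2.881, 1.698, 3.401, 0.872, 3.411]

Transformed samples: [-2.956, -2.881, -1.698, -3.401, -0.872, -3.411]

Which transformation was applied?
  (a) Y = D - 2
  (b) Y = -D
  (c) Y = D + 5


Checking option (b) Y = -D:
  D = 2.956 -> Y = -2.956 ✓
  D = 2.881 -> Y = -2.881 ✓
  D = 1.698 -> Y = -1.698 ✓
All samples match this transformation.

(b) -D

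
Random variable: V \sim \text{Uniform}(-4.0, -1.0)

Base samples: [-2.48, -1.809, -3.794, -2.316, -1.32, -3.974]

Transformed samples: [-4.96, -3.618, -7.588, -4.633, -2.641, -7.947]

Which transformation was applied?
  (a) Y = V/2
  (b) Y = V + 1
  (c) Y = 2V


Checking option (c) Y = 2V:
  V = -2.48 -> Y = -4.96 ✓
  V = -1.809 -> Y = -3.618 ✓
  V = -3.794 -> Y = -7.588 ✓
All samples match this transformation.

(c) 2V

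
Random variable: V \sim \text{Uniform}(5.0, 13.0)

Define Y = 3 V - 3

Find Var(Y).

For Y = aV + b: Var(Y) = a² * Var(V)
Var(V) = (13 - 5)^2/12 = 5.3333333
Var(Y) = 3² * 5.3333333 = 9 * 5.3333333 = 48

48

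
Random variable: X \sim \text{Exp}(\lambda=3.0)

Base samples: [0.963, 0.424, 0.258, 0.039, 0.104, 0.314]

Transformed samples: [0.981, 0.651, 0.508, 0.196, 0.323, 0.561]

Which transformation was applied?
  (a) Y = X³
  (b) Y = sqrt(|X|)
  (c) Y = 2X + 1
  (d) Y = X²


Checking option (b) Y = sqrt(|X|):
  X = 0.963 -> Y = 0.981 ✓
  X = 0.424 -> Y = 0.651 ✓
  X = 0.258 -> Y = 0.508 ✓
All samples match this transformation.

(b) sqrt(|X|)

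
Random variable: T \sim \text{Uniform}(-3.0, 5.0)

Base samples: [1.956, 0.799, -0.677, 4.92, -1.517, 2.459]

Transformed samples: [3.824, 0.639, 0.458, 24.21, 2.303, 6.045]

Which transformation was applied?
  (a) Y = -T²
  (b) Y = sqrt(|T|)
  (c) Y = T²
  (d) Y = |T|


Checking option (c) Y = T²:
  T = 1.956 -> Y = 3.824 ✓
  T = 0.799 -> Y = 0.639 ✓
  T = -0.677 -> Y = 0.458 ✓
All samples match this transformation.

(c) T²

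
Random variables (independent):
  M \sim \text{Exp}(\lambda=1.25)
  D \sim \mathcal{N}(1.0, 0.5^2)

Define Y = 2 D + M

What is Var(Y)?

For independent RVs: Var(aX + bY) = a²Var(X) + b²Var(Y)
Var(M) = 0.64
Var(D) = 0.25
Var(Y) = 1²*0.64 + 2²*0.25
= 1*0.64 + 4*0.25 = 1.64

1.64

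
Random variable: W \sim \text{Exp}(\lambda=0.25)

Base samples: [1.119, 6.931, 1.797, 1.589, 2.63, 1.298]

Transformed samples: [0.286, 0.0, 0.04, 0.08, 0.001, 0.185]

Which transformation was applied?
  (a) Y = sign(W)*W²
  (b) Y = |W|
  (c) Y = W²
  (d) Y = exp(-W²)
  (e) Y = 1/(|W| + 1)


Checking option (d) Y = exp(-W²):
  W = 1.119 -> Y = 0.286 ✓
  W = 6.931 -> Y = 0.0 ✓
  W = 1.797 -> Y = 0.04 ✓
All samples match this transformation.

(d) exp(-W²)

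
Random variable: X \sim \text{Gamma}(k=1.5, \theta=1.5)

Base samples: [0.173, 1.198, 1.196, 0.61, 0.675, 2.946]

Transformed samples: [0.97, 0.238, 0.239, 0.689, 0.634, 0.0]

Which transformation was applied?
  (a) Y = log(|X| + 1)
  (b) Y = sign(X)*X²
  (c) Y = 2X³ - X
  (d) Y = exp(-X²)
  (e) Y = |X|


Checking option (d) Y = exp(-X²):
  X = 0.173 -> Y = 0.97 ✓
  X = 1.198 -> Y = 0.238 ✓
  X = 1.196 -> Y = 0.239 ✓
All samples match this transformation.

(d) exp(-X²)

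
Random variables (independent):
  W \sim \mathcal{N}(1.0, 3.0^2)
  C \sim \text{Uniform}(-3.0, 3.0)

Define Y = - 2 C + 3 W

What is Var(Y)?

For independent RVs: Var(aX + bY) = a²Var(X) + b²Var(Y)
Var(W) = 9
Var(C) = 3
Var(Y) = 3²*9 + (-2)²*3
= 9*9 + 4*3 = 93

93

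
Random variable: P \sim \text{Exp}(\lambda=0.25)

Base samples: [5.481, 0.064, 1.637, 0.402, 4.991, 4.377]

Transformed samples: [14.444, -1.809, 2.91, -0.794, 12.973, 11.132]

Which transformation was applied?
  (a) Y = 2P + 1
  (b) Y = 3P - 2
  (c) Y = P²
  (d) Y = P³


Checking option (b) Y = 3P - 2:
  P = 5.481 -> Y = 14.444 ✓
  P = 0.064 -> Y = -1.809 ✓
  P = 1.637 -> Y = 2.91 ✓
All samples match this transformation.

(b) 3P - 2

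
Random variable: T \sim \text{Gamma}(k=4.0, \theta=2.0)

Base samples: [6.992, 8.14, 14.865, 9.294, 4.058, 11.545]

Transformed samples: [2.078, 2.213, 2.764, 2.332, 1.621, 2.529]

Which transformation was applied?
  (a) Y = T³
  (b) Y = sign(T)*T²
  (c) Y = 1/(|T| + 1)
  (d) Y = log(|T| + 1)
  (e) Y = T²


Checking option (d) Y = log(|T| + 1):
  T = 6.992 -> Y = 2.078 ✓
  T = 8.14 -> Y = 2.213 ✓
  T = 14.865 -> Y = 2.764 ✓
All samples match this transformation.

(d) log(|T| + 1)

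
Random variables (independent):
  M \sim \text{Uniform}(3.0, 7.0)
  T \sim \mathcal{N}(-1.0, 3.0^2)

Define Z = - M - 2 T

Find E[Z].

E[Z] = -1*E[M] - 2*E[T]
E[M] = 5
E[T] = -1
E[Z] = -1*5 - 2*(-1) = -3

-3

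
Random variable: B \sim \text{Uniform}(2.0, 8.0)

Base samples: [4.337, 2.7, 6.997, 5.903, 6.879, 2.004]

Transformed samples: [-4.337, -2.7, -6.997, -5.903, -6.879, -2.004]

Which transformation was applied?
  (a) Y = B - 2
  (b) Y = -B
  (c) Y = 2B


Checking option (b) Y = -B:
  B = 4.337 -> Y = -4.337 ✓
  B = 2.7 -> Y = -2.7 ✓
  B = 6.997 -> Y = -6.997 ✓
All samples match this transformation.

(b) -B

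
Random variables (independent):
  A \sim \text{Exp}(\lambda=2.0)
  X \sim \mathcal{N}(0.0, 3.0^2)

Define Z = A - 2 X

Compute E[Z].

E[Z] = 1*E[A] - 2*E[X]
E[A] = 0.5
E[X] = 0
E[Z] = 1*0.5 - 2*0 = 0.5

0.5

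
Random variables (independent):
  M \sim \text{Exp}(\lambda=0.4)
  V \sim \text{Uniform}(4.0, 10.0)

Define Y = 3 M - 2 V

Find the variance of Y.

For independent RVs: Var(aX + bY) = a²Var(X) + b²Var(Y)
Var(M) = 6.25
Var(V) = 3
Var(Y) = 3²*6.25 + (-2)²*3
= 9*6.25 + 4*3 = 68.25

68.25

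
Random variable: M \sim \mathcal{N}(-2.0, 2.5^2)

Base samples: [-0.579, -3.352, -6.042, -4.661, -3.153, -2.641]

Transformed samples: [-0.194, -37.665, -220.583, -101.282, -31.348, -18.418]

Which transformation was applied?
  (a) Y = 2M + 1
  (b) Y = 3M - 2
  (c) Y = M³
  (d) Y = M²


Checking option (c) Y = M³:
  M = -0.579 -> Y = -0.194 ✓
  M = -3.352 -> Y = -37.665 ✓
  M = -6.042 -> Y = -220.583 ✓
All samples match this transformation.

(c) M³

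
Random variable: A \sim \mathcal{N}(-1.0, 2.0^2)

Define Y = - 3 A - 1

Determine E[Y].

For Y = -3A - 1:
E[Y] = -3 * E[A] - 1
E[A] = -1.0 = -1
E[Y] = -3 * (-1) - 1 = 2

2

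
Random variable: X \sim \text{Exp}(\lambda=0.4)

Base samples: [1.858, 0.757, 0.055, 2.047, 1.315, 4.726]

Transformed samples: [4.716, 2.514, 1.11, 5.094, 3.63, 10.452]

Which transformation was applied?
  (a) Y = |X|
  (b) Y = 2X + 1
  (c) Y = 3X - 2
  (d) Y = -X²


Checking option (b) Y = 2X + 1:
  X = 1.858 -> Y = 4.716 ✓
  X = 0.757 -> Y = 2.514 ✓
  X = 0.055 -> Y = 1.11 ✓
All samples match this transformation.

(b) 2X + 1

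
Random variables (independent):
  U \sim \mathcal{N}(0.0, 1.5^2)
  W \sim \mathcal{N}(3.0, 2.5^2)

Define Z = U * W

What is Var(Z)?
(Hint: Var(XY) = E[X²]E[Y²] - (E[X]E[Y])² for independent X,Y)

Var(XY) = E[X²]E[Y²] - (E[X]E[Y])²
E[U] = 0, Var(U) = 2.25
E[W] = 3, Var(W) = 6.25
E[U²] = 2.25 + 0² = 2.25
E[W²] = 6.25 + 3² = 15.25
Var(Z) = 2.25*15.25 - (0*3)²
= 34.3125 - 0 = 34.3125

34.3125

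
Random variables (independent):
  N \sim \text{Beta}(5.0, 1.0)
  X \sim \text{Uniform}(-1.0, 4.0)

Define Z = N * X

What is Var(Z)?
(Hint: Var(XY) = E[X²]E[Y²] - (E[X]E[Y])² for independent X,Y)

Var(XY) = E[X²]E[Y²] - (E[X]E[Y])²
E[N] = 0.83333333, Var(N) = 0.01984127
E[X] = 1.5, Var(X) = 2.0833333
E[N²] = 0.01984127 + 0.83333333² = 0.71428571
E[X²] = 2.0833333 + 1.5² = 4.3333333
Var(Z) = 0.71428571*4.3333333 - (0.83333333*1.5)²
= 3.0952381 - 1.5625 = 1.5327381

1.5327381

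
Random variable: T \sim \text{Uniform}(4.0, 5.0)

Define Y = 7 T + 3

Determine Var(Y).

For Y = aT + b: Var(Y) = a² * Var(T)
Var(T) = (5 - 4)^2/12 = 0.083333333
Var(Y) = 7² * 0.083333333 = 49 * 0.083333333 = 4.0833333

4.0833333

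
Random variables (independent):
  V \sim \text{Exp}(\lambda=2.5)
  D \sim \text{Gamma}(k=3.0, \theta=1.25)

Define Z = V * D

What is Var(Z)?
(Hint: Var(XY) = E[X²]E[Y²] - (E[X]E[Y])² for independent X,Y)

Var(XY) = E[X²]E[Y²] - (E[X]E[Y])²
E[V] = 0.4, Var(V) = 0.16
E[D] = 3.75, Var(D) = 4.6875
E[V²] = 0.16 + 0.4² = 0.32
E[D²] = 4.6875 + 3.75² = 18.75
Var(Z) = 0.32*18.75 - (0.4*3.75)²
= 6 - 2.25 = 3.75

3.75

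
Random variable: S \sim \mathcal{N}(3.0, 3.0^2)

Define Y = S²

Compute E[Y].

E[S²] = Var(S) + (E[S])² = 9 + 9 = 18

18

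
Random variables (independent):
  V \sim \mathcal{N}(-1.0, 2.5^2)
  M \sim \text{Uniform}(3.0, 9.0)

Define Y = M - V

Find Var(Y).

For independent RVs: Var(aX + bY) = a²Var(X) + b²Var(Y)
Var(V) = 6.25
Var(M) = 3
Var(Y) = (-1)²*6.25 + 1²*3
= 1*6.25 + 1*3 = 9.25

9.25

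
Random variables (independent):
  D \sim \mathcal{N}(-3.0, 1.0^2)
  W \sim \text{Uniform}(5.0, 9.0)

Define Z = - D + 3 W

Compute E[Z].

E[Z] = -1*E[D] + 3*E[W]
E[D] = -3
E[W] = 7
E[Z] = -1*(-3) + 3*7 = 24

24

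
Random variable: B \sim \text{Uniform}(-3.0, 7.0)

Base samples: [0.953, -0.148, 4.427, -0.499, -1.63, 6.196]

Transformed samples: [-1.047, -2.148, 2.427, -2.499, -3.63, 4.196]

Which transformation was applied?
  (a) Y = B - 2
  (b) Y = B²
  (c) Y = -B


Checking option (a) Y = B - 2:
  B = 0.953 -> Y = -1.047 ✓
  B = -0.148 -> Y = -2.148 ✓
  B = 4.427 -> Y = 2.427 ✓
All samples match this transformation.

(a) B - 2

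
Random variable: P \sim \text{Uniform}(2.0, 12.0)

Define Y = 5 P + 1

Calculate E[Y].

For Y = 5P + 1:
E[Y] = 5 * E[P] + 1
E[P] = (2 + 12)/2 = 7
E[Y] = 5 * 7 + 1 = 36

36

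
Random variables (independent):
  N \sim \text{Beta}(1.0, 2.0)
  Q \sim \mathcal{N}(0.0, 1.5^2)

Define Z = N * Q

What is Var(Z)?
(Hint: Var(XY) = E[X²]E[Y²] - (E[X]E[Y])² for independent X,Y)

Var(XY) = E[X²]E[Y²] - (E[X]E[Y])²
E[N] = 0.33333333, Var(N) = 0.055555556
E[Q] = 0, Var(Q) = 2.25
E[N²] = 0.055555556 + 0.33333333² = 0.16666667
E[Q²] = 2.25 + 0² = 2.25
Var(Z) = 0.16666667*2.25 - (0.33333333*0)²
= 0.375 - 0 = 0.375

0.375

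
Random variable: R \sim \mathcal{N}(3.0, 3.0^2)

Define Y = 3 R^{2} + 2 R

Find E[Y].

E[Y] = 3*E[R²] + 2*E[R]
E[R] = 3
E[R²] = Var(R) + (E[R])² = 9 + 9 = 18
E[Y] = 3*18 + 2*3 = 60

60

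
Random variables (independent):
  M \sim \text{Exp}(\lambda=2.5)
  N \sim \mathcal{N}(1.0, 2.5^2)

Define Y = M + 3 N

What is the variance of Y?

For independent RVs: Var(aX + bY) = a²Var(X) + b²Var(Y)
Var(M) = 0.16
Var(N) = 6.25
Var(Y) = 1²*0.16 + 3²*6.25
= 1*0.16 + 9*6.25 = 56.41

56.41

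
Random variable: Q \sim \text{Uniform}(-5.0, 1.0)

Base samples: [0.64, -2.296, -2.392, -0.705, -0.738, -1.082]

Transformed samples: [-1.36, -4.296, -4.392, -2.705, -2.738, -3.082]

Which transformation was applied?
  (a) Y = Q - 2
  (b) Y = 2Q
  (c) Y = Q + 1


Checking option (a) Y = Q - 2:
  Q = 0.64 -> Y = -1.36 ✓
  Q = -2.296 -> Y = -4.296 ✓
  Q = -2.392 -> Y = -4.392 ✓
All samples match this transformation.

(a) Q - 2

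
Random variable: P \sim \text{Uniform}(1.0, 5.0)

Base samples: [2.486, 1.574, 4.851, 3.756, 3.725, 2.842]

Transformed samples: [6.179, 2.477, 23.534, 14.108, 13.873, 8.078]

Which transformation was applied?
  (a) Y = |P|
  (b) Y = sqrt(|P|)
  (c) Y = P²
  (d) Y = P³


Checking option (c) Y = P²:
  P = 2.486 -> Y = 6.179 ✓
  P = 1.574 -> Y = 2.477 ✓
  P = 4.851 -> Y = 23.534 ✓
All samples match this transformation.

(c) P²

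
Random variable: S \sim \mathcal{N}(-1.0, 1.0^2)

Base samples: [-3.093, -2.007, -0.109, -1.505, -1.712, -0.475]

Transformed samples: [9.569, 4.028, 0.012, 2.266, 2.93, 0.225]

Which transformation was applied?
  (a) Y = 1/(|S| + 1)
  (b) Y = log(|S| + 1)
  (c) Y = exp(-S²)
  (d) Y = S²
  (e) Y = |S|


Checking option (d) Y = S²:
  S = -3.093 -> Y = 9.569 ✓
  S = -2.007 -> Y = 4.028 ✓
  S = -0.109 -> Y = 0.012 ✓
All samples match this transformation.

(d) S²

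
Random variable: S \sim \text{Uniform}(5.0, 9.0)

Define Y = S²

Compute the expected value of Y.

E[S²] = Var(S) + (E[S])² = 1.3333333 + 49 = 50.333333

50.333333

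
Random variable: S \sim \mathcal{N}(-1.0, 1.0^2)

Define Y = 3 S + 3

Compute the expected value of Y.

For Y = 3S + 3:
E[Y] = 3 * E[S] + 3
E[S] = -1.0 = -1
E[Y] = 3 * (-1) + 3 = 0

0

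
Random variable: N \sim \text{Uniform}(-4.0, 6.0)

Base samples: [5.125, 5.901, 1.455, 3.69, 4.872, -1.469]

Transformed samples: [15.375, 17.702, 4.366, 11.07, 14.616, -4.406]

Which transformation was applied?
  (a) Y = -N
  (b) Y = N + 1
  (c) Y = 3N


Checking option (c) Y = 3N:
  N = 5.125 -> Y = 15.375 ✓
  N = 5.901 -> Y = 17.702 ✓
  N = 1.455 -> Y = 4.366 ✓
All samples match this transformation.

(c) 3N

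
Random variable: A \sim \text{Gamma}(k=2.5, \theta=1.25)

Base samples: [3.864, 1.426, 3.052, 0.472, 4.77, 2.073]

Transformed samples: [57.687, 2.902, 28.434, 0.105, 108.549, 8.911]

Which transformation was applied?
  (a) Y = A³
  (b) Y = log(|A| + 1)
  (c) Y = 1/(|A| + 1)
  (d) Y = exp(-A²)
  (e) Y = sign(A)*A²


Checking option (a) Y = A³:
  A = 3.864 -> Y = 57.687 ✓
  A = 1.426 -> Y = 2.902 ✓
  A = 3.052 -> Y = 28.434 ✓
All samples match this transformation.

(a) A³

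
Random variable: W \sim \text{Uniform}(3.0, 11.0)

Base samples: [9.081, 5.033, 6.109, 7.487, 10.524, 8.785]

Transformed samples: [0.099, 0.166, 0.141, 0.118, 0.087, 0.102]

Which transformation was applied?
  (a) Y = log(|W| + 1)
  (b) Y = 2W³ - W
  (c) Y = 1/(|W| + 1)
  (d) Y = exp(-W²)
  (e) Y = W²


Checking option (c) Y = 1/(|W| + 1):
  W = 9.081 -> Y = 0.099 ✓
  W = 5.033 -> Y = 0.166 ✓
  W = 6.109 -> Y = 0.141 ✓
All samples match this transformation.

(c) 1/(|W| + 1)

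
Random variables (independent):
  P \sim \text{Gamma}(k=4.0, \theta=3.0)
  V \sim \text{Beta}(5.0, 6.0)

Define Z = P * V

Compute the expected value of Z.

For independent RVs: E[XY] = E[X]*E[Y]
E[P] = 12
E[V] = 0.45454545
E[Z] = 12 * 0.45454545 = 5.4545455

5.4545455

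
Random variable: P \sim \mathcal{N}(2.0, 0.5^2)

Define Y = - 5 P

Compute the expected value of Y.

For Y = -5P:
E[Y] = -5 * E[P]
E[P] = 2.0 = 2
E[Y] = -5 * 2 = -10

-10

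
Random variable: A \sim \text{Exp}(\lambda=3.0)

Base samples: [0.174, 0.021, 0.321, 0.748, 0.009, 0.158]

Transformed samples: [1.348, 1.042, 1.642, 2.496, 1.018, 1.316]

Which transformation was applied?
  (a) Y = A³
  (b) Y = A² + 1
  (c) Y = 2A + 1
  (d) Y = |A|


Checking option (c) Y = 2A + 1:
  A = 0.174 -> Y = 1.348 ✓
  A = 0.021 -> Y = 1.042 ✓
  A = 0.321 -> Y = 1.642 ✓
All samples match this transformation.

(c) 2A + 1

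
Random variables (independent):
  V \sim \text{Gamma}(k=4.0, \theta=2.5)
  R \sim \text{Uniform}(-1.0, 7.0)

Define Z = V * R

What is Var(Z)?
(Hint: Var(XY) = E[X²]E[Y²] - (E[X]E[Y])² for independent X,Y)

Var(XY) = E[X²]E[Y²] - (E[X]E[Y])²
E[V] = 10, Var(V) = 25
E[R] = 3, Var(R) = 5.3333333
E[V²] = 25 + 10² = 125
E[R²] = 5.3333333 + 3² = 14.333333
Var(Z) = 125*14.333333 - (10*3)²
= 1791.6667 - 900 = 891.66667

891.66667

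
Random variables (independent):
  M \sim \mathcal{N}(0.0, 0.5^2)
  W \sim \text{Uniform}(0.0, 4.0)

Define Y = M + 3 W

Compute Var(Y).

For independent RVs: Var(aX + bY) = a²Var(X) + b²Var(Y)
Var(M) = 0.25
Var(W) = 1.3333333
Var(Y) = 1²*0.25 + 3²*1.3333333
= 1*0.25 + 9*1.3333333 = 12.25

12.25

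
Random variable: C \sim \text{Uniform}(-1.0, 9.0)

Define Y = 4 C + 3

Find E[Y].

For Y = 4C + 3:
E[Y] = 4 * E[C] + 3
E[C] = (-1 + 9)/2 = 4
E[Y] = 4 * 4 + 3 = 19

19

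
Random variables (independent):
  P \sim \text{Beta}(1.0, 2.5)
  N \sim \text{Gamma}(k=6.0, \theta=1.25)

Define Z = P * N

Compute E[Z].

For independent RVs: E[XY] = E[X]*E[Y]
E[P] = 0.28571429
E[N] = 7.5
E[Z] = 0.28571429 * 7.5 = 2.1428571

2.1428571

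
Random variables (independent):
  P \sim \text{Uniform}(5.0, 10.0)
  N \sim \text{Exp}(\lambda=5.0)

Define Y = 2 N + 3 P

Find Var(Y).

For independent RVs: Var(aX + bY) = a²Var(X) + b²Var(Y)
Var(P) = 2.0833333
Var(N) = 0.04
Var(Y) = 3²*2.0833333 + 2²*0.04
= 9*2.0833333 + 4*0.04 = 18.91

18.91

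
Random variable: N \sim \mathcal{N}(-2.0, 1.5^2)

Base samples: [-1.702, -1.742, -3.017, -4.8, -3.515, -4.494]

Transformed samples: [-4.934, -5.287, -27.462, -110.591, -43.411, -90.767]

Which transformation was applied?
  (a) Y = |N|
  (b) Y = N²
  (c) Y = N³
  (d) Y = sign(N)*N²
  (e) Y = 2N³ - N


Checking option (c) Y = N³:
  N = -1.702 -> Y = -4.934 ✓
  N = -1.742 -> Y = -5.287 ✓
  N = -3.017 -> Y = -27.462 ✓
All samples match this transformation.

(c) N³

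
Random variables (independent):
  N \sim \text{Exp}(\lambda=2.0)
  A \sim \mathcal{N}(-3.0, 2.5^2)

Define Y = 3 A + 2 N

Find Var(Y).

For independent RVs: Var(aX + bY) = a²Var(X) + b²Var(Y)
Var(N) = 0.25
Var(A) = 6.25
Var(Y) = 2²*0.25 + 3²*6.25
= 4*0.25 + 9*6.25 = 57.25

57.25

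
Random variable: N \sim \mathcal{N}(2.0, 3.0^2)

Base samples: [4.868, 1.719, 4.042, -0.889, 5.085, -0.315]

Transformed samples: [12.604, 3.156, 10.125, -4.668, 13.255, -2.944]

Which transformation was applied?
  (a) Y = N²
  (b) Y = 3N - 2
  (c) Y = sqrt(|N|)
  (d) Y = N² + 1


Checking option (b) Y = 3N - 2:
  N = 4.868 -> Y = 12.604 ✓
  N = 1.719 -> Y = 3.156 ✓
  N = 4.042 -> Y = 10.125 ✓
All samples match this transformation.

(b) 3N - 2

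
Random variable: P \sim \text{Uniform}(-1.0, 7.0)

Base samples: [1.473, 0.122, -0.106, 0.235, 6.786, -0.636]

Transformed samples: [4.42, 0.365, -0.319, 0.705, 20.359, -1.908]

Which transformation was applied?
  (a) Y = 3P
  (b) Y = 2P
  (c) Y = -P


Checking option (a) Y = 3P:
  P = 1.473 -> Y = 4.42 ✓
  P = 0.122 -> Y = 0.365 ✓
  P = -0.106 -> Y = -0.319 ✓
All samples match this transformation.

(a) 3P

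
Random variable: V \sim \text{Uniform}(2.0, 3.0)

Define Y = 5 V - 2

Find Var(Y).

For Y = aV + b: Var(Y) = a² * Var(V)
Var(V) = (3 - 2)^2/12 = 0.083333333
Var(Y) = 5² * 0.083333333 = 25 * 0.083333333 = 2.0833333

2.0833333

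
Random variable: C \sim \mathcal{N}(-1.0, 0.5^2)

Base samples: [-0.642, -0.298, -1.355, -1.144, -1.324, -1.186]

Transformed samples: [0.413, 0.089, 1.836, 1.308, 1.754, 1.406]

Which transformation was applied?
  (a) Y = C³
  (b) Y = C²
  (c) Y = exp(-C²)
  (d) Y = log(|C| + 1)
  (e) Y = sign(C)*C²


Checking option (b) Y = C²:
  C = -0.642 -> Y = 0.413 ✓
  C = -0.298 -> Y = 0.089 ✓
  C = -1.355 -> Y = 1.836 ✓
All samples match this transformation.

(b) C²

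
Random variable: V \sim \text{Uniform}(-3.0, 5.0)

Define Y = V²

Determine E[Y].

E[V²] = Var(V) + (E[V])² = 5.3333333 + 1 = 6.3333333

6.3333333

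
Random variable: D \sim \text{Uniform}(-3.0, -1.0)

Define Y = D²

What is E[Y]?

E[D²] = Var(D) + (E[D])² = 0.33333333 + 4 = 4.3333333

4.3333333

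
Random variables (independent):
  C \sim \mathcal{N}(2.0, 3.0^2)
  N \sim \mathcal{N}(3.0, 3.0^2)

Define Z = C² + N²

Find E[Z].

E[Z] = E[C²] + E[N²]
E[C²] = Var(C) + E[C]² = 9 + 4 = 13
E[N²] = Var(N) + E[N]² = 9 + 9 = 18
E[Z] = 13 + 18 = 31

31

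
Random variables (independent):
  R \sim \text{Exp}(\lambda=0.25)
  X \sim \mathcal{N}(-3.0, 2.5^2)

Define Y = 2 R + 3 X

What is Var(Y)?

For independent RVs: Var(aX + bY) = a²Var(X) + b²Var(Y)
Var(R) = 16
Var(X) = 6.25
Var(Y) = 2²*16 + 3²*6.25
= 4*16 + 9*6.25 = 120.25

120.25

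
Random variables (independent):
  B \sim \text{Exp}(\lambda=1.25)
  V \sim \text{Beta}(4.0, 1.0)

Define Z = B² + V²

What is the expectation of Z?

E[Z] = E[B²] + E[V²]
E[B²] = Var(B) + E[B]² = 0.64 + 0.64 = 1.28
E[V²] = Var(V) + E[V]² = 0.026666667 + 0.64 = 0.66666667
E[Z] = 1.28 + 0.66666667 = 1.9466667

1.9466667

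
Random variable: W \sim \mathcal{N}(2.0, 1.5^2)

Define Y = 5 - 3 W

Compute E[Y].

For Y = -3W + 5:
E[Y] = -3 * E[W] + 5
E[W] = 2.0 = 2
E[Y] = -3 * 2 + 5 = -1

-1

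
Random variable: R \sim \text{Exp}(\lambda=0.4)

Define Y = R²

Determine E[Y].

Using E[X²] = Var(X) + (E[X])²:
E[R] = 2.5
Var(R) = 1/0.4^2 = 6.25
E[R²] = 6.25 + 2.5² = 6.25 + 6.25 = 12.5

12.5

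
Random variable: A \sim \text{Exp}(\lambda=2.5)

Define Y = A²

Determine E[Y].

E[A²] = Var(A) + (E[A])² = 0.16 + 0.16 = 0.32

0.32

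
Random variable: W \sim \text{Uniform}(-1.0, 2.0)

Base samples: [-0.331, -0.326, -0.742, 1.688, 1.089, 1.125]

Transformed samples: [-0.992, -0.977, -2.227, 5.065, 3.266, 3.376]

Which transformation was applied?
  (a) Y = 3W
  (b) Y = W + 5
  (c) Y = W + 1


Checking option (a) Y = 3W:
  W = -0.331 -> Y = -0.992 ✓
  W = -0.326 -> Y = -0.977 ✓
  W = -0.742 -> Y = -2.227 ✓
All samples match this transformation.

(a) 3W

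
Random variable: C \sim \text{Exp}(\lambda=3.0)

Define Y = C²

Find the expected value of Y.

Using E[X²] = Var(X) + (E[X])²:
E[C] = 0.33333333
Var(C) = 1/3.0^2 = 0.11111111
E[C²] = 0.11111111 + 0.33333333² = 0.11111111 + 0.11111111 = 0.22222222

0.22222222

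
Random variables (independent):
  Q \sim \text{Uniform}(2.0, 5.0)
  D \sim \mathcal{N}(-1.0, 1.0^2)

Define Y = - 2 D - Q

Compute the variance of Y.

For independent RVs: Var(aX + bY) = a²Var(X) + b²Var(Y)
Var(Q) = 0.75
Var(D) = 1
Var(Y) = (-1)²*0.75 + (-2)²*1
= 1*0.75 + 4*1 = 4.75

4.75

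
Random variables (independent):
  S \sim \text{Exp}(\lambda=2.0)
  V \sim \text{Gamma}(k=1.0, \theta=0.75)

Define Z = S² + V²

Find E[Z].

E[Z] = E[S²] + E[V²]
E[S²] = Var(S) + E[S]² = 0.25 + 0.25 = 0.5
E[V²] = Var(V) + E[V]² = 0.5625 + 0.5625 = 1.125
E[Z] = 0.5 + 1.125 = 1.625

1.625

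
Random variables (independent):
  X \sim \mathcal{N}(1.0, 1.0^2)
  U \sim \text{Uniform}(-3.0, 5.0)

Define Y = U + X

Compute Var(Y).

For independent RVs: Var(aX + bY) = a²Var(X) + b²Var(Y)
Var(X) = 1
Var(U) = 5.3333333
Var(Y) = 1²*1 + 1²*5.3333333
= 1*1 + 1*5.3333333 = 6.3333333

6.3333333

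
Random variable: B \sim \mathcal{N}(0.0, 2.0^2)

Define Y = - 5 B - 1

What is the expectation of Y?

For Y = -5B - 1:
E[Y] = -5 * E[B] - 1
E[B] = 0.0 = 0
E[Y] = -5 * 0 - 1 = -1

-1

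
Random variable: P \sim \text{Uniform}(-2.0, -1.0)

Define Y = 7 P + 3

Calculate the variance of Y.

For Y = aP + b: Var(Y) = a² * Var(P)
Var(P) = (-1 + 2)^2/12 = 0.083333333
Var(Y) = 7² * 0.083333333 = 49 * 0.083333333 = 4.0833333

4.0833333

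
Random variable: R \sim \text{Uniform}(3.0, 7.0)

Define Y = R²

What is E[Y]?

Using E[X²] = Var(X) + (E[X])²:
E[R] = 5
Var(R) = (7 - 3)^2/12 = 1.3333333
E[R²] = 1.3333333 + 5² = 1.3333333 + 25 = 26.333333

26.333333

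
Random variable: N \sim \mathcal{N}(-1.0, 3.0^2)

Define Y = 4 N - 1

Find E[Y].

For Y = 4N - 1:
E[Y] = 4 * E[N] - 1
E[N] = -1.0 = -1
E[Y] = 4 * (-1) - 1 = -5

-5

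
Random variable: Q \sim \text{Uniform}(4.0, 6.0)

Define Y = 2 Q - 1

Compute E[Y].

For Y = 2Q - 1:
E[Y] = 2 * E[Q] - 1
E[Q] = (4 + 6)/2 = 5
E[Y] = 2 * 5 - 1 = 9

9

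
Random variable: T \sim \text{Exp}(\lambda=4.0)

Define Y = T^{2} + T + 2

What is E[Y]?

E[Y] = 1*E[T²] + 1*E[T] + 2
E[T] = 0.25
E[T²] = Var(T) + (E[T])² = 0.0625 + 0.0625 = 0.125
E[Y] = 1*0.125 + 1*0.25 + 2 = 2.375

2.375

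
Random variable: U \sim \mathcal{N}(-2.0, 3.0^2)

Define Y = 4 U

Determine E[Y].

For Y = 4U:
E[Y] = 4 * E[U]
E[U] = -2.0 = -2
E[Y] = 4 * (-2) = -8

-8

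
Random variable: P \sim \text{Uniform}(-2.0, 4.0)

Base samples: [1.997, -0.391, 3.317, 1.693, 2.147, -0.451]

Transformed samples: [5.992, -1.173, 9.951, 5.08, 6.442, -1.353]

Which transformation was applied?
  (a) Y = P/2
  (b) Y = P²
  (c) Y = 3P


Checking option (c) Y = 3P:
  P = 1.997 -> Y = 5.992 ✓
  P = -0.391 -> Y = -1.173 ✓
  P = 3.317 -> Y = 9.951 ✓
All samples match this transformation.

(c) 3P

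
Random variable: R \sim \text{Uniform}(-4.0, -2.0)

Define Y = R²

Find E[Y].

E[R²] = Var(R) + (E[R])² = 0.33333333 + 9 = 9.3333333

9.3333333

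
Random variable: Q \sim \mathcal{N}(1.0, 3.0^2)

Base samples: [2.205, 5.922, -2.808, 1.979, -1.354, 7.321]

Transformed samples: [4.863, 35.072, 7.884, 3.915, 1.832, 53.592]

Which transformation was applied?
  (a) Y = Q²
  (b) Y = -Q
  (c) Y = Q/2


Checking option (a) Y = Q²:
  Q = 2.205 -> Y = 4.863 ✓
  Q = 5.922 -> Y = 35.072 ✓
  Q = -2.808 -> Y = 7.884 ✓
All samples match this transformation.

(a) Q²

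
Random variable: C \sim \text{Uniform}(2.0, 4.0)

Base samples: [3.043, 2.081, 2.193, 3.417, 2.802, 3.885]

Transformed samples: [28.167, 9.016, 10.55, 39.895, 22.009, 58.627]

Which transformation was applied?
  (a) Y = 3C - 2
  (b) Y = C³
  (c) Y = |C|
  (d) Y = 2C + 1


Checking option (b) Y = C³:
  C = 3.043 -> Y = 28.167 ✓
  C = 2.081 -> Y = 9.016 ✓
  C = 2.193 -> Y = 10.55 ✓
All samples match this transformation.

(b) C³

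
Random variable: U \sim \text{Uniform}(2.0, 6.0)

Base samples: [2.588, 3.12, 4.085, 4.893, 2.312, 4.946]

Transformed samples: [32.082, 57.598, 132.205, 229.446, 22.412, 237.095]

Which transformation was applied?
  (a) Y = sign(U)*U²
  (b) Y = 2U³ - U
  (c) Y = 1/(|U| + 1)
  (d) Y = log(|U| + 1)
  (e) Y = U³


Checking option (b) Y = 2U³ - U:
  U = 2.588 -> Y = 32.082 ✓
  U = 3.12 -> Y = 57.598 ✓
  U = 4.085 -> Y = 132.205 ✓
All samples match this transformation.

(b) 2U³ - U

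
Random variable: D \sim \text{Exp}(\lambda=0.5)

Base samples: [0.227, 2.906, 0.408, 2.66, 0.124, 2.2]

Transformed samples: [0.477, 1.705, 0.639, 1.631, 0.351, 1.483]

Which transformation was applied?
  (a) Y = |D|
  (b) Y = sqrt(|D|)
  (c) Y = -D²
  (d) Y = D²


Checking option (b) Y = sqrt(|D|):
  D = 0.227 -> Y = 0.477 ✓
  D = 2.906 -> Y = 1.705 ✓
  D = 0.408 -> Y = 0.639 ✓
All samples match this transformation.

(b) sqrt(|D|)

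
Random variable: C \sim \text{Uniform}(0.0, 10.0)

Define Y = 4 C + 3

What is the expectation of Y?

For Y = 4C + 3:
E[Y] = 4 * E[C] + 3
E[C] = (0 + 10)/2 = 5
E[Y] = 4 * 5 + 3 = 23

23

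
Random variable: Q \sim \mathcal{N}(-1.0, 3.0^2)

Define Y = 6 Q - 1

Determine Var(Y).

For Y = aQ + b: Var(Y) = a² * Var(Q)
Var(Q) = 3.0^2 = 9
Var(Y) = 6² * 9 = 36 * 9 = 324

324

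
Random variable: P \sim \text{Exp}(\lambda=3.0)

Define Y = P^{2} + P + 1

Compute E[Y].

E[Y] = 1*E[P²] + 1*E[P] + 1
E[P] = 0.33333333
E[P²] = Var(P) + (E[P])² = 0.11111111 + 0.11111111 = 0.22222222
E[Y] = 1*0.22222222 + 1*0.33333333 + 1 = 1.5555556

1.5555556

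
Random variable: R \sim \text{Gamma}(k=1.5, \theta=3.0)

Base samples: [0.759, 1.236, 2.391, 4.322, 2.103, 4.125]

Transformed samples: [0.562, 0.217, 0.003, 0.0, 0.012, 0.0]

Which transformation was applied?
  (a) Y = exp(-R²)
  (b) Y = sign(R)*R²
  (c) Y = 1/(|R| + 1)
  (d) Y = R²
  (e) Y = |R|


Checking option (a) Y = exp(-R²):
  R = 0.759 -> Y = 0.562 ✓
  R = 1.236 -> Y = 0.217 ✓
  R = 2.391 -> Y = 0.003 ✓
All samples match this transformation.

(a) exp(-R²)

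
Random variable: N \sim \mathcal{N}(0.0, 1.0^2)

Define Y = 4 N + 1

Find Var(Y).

For Y = aN + b: Var(Y) = a² * Var(N)
Var(N) = 1.0^2 = 1
Var(Y) = 4² * 1 = 16 * 1 = 16

16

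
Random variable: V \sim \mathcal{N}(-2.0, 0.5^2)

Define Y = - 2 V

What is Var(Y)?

For Y = aV + b: Var(Y) = a² * Var(V)
Var(V) = 0.5^2 = 0.25
Var(Y) = (-2)² * 0.25 = 4 * 0.25 = 1

1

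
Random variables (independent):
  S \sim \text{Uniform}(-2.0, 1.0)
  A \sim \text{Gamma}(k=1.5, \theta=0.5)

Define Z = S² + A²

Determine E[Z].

E[Z] = E[S²] + E[A²]
E[S²] = Var(S) + E[S]² = 0.75 + 0.25 = 1
E[A²] = Var(A) + E[A]² = 0.375 + 0.5625 = 0.9375
E[Z] = 1 + 0.9375 = 1.9375

1.9375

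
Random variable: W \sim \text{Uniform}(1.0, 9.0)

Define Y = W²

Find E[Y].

E[W²] = Var(W) + (E[W])² = 5.3333333 + 25 = 30.333333

30.333333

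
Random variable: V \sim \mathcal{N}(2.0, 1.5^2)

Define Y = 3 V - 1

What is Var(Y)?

For Y = aV + b: Var(Y) = a² * Var(V)
Var(V) = 1.5^2 = 2.25
Var(Y) = 3² * 2.25 = 9 * 2.25 = 20.25

20.25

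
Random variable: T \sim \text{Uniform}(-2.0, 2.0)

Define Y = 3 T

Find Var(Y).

For Y = aT + b: Var(Y) = a² * Var(T)
Var(T) = (2 + 2)^2/12 = 1.3333333
Var(Y) = 3² * 1.3333333 = 9 * 1.3333333 = 12

12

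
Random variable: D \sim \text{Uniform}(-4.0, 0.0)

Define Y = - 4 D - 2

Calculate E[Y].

For Y = -4D - 2:
E[Y] = -4 * E[D] - 2
E[D] = (-4 + 0)/2 = -2
E[Y] = -4 * (-2) - 2 = 6

6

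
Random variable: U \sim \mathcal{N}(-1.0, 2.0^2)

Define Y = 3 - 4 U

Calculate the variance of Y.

For Y = aU + b: Var(Y) = a² * Var(U)
Var(U) = 2.0^2 = 4
Var(Y) = (-4)² * 4 = 16 * 4 = 64

64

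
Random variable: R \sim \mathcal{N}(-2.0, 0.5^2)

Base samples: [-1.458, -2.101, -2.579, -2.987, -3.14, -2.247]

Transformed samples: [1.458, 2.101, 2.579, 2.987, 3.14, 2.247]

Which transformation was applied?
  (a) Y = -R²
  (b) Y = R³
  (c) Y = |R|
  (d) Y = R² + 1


Checking option (c) Y = |R|:
  R = -1.458 -> Y = 1.458 ✓
  R = -2.101 -> Y = 2.101 ✓
  R = -2.579 -> Y = 2.579 ✓
All samples match this transformation.

(c) |R|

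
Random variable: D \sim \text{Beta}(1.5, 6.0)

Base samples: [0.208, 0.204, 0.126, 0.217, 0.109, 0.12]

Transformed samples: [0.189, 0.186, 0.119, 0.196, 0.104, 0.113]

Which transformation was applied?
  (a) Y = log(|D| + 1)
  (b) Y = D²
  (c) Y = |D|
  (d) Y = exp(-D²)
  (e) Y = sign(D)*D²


Checking option (a) Y = log(|D| + 1):
  D = 0.208 -> Y = 0.189 ✓
  D = 0.204 -> Y = 0.186 ✓
  D = 0.126 -> Y = 0.119 ✓
All samples match this transformation.

(a) log(|D| + 1)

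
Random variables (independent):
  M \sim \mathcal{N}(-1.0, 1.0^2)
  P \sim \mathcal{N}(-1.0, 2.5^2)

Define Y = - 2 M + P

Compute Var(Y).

For independent RVs: Var(aX + bY) = a²Var(X) + b²Var(Y)
Var(M) = 1
Var(P) = 6.25
Var(Y) = (-2)²*1 + 1²*6.25
= 4*1 + 1*6.25 = 10.25

10.25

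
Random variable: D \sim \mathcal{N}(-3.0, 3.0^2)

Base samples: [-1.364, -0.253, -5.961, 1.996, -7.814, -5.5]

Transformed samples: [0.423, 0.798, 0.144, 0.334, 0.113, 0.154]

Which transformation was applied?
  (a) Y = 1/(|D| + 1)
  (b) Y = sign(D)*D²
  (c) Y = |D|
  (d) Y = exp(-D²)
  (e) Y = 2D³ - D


Checking option (a) Y = 1/(|D| + 1):
  D = -1.364 -> Y = 0.423 ✓
  D = -0.253 -> Y = 0.798 ✓
  D = -5.961 -> Y = 0.144 ✓
All samples match this transformation.

(a) 1/(|D| + 1)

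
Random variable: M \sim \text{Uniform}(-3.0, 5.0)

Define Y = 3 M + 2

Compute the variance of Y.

For Y = aM + b: Var(Y) = a² * Var(M)
Var(M) = (5 + 3)^2/12 = 5.3333333
Var(Y) = 3² * 5.3333333 = 9 * 5.3333333 = 48

48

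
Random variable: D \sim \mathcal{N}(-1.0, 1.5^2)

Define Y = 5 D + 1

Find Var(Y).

For Y = aD + b: Var(Y) = a² * Var(D)
Var(D) = 1.5^2 = 2.25
Var(Y) = 5² * 2.25 = 25 * 2.25 = 56.25

56.25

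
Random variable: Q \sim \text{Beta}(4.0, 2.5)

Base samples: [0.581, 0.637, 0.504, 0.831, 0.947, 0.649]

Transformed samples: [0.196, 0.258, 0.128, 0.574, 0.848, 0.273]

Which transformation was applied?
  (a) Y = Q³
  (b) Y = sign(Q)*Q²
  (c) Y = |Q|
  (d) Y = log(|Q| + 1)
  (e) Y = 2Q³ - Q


Checking option (a) Y = Q³:
  Q = 0.581 -> Y = 0.196 ✓
  Q = 0.637 -> Y = 0.258 ✓
  Q = 0.504 -> Y = 0.128 ✓
All samples match this transformation.

(a) Q³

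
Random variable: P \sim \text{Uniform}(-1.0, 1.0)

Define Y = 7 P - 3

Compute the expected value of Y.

For Y = 7P - 3:
E[Y] = 7 * E[P] - 3
E[P] = (-1 + 1)/2 = 0
E[Y] = 7 * 0 - 3 = -3

-3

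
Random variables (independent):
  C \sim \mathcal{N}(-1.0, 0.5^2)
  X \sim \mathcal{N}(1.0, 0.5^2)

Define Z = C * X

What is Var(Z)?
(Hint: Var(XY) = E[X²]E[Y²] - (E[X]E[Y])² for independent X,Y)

Var(XY) = E[X²]E[Y²] - (E[X]E[Y])²
E[C] = -1, Var(C) = 0.25
E[X] = 1, Var(X) = 0.25
E[C²] = 0.25 + (-1)² = 1.25
E[X²] = 0.25 + 1² = 1.25
Var(Z) = 1.25*1.25 - (-1*1)²
= 1.5625 - 1 = 0.5625

0.5625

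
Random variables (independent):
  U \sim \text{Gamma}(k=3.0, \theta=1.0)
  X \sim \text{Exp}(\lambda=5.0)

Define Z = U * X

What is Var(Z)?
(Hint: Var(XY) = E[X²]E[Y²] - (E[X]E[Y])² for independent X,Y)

Var(XY) = E[X²]E[Y²] - (E[X]E[Y])²
E[U] = 3, Var(U) = 3
E[X] = 0.2, Var(X) = 0.04
E[U²] = 3 + 3² = 12
E[X²] = 0.04 + 0.2² = 0.08
Var(Z) = 12*0.08 - (3*0.2)²
= 0.96 - 0.36 = 0.6

0.6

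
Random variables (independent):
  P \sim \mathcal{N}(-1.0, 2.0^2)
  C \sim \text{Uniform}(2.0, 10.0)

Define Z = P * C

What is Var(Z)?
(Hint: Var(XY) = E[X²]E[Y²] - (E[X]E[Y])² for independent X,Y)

Var(XY) = E[X²]E[Y²] - (E[X]E[Y])²
E[P] = -1, Var(P) = 4
E[C] = 6, Var(C) = 5.3333333
E[P²] = 4 + (-1)² = 5
E[C²] = 5.3333333 + 6² = 41.333333
Var(Z) = 5*41.333333 - (-1*6)²
= 206.66667 - 36 = 170.66667

170.66667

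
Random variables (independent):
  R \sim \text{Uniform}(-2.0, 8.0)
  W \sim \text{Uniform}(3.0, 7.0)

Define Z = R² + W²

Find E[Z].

E[Z] = E[R²] + E[W²]
E[R²] = Var(R) + E[R]² = 8.3333333 + 9 = 17.333333
E[W²] = Var(W) + E[W]² = 1.3333333 + 25 = 26.333333
E[Z] = 17.333333 + 26.333333 = 43.666667

43.666667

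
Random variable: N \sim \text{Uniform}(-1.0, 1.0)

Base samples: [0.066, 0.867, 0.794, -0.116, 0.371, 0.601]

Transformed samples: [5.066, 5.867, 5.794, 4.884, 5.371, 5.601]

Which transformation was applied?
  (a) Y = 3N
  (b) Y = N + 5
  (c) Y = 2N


Checking option (b) Y = N + 5:
  N = 0.066 -> Y = 5.066 ✓
  N = 0.867 -> Y = 5.867 ✓
  N = 0.794 -> Y = 5.794 ✓
All samples match this transformation.

(b) N + 5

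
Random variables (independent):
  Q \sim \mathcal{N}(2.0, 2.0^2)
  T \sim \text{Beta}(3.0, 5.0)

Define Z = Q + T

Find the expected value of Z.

E[Z] = 1*E[Q] + 1*E[T]
E[Q] = 2
E[T] = 0.375
E[Z] = 1*2 + 1*0.375 = 2.375

2.375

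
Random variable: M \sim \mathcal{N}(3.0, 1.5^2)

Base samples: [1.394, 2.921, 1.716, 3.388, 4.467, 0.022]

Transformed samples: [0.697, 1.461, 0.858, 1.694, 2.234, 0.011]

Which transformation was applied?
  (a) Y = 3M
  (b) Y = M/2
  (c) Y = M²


Checking option (b) Y = M/2:
  M = 1.394 -> Y = 0.697 ✓
  M = 2.921 -> Y = 1.461 ✓
  M = 1.716 -> Y = 0.858 ✓
All samples match this transformation.

(b) M/2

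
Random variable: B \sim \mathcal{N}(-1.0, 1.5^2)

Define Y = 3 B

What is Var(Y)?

For Y = aB + b: Var(Y) = a² * Var(B)
Var(B) = 1.5^2 = 2.25
Var(Y) = 3² * 2.25 = 9 * 2.25 = 20.25

20.25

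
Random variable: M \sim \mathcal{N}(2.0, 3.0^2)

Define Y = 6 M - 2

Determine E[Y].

For Y = 6M - 2:
E[Y] = 6 * E[M] - 2
E[M] = 2.0 = 2
E[Y] = 6 * 2 - 2 = 10

10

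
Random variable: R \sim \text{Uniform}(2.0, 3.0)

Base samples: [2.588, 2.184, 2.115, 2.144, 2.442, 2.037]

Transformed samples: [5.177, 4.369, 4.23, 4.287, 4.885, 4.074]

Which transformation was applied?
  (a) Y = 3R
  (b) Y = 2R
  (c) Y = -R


Checking option (b) Y = 2R:
  R = 2.588 -> Y = 5.177 ✓
  R = 2.184 -> Y = 4.369 ✓
  R = 2.115 -> Y = 4.23 ✓
All samples match this transformation.

(b) 2R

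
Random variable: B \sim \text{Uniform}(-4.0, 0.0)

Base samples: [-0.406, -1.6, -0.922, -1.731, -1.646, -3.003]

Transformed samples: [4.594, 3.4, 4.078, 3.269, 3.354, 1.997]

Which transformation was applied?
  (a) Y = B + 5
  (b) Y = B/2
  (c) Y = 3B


Checking option (a) Y = B + 5:
  B = -0.406 -> Y = 4.594 ✓
  B = -1.6 -> Y = 3.4 ✓
  B = -0.922 -> Y = 4.078 ✓
All samples match this transformation.

(a) B + 5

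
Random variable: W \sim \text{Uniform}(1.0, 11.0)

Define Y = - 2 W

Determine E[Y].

For Y = -2W:
E[Y] = -2 * E[W]
E[W] = (1 + 11)/2 = 6
E[Y] = -2 * 6 = -12

-12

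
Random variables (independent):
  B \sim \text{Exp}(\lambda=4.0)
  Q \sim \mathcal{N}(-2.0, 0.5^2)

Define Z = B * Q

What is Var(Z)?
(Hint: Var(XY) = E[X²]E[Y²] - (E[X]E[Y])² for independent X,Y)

Var(XY) = E[X²]E[Y²] - (E[X]E[Y])²
E[B] = 0.25, Var(B) = 0.0625
E[Q] = -2, Var(Q) = 0.25
E[B²] = 0.0625 + 0.25² = 0.125
E[Q²] = 0.25 + (-2)² = 4.25
Var(Z) = 0.125*4.25 - (0.25*(-2))²
= 0.53125 - 0.25 = 0.28125

0.28125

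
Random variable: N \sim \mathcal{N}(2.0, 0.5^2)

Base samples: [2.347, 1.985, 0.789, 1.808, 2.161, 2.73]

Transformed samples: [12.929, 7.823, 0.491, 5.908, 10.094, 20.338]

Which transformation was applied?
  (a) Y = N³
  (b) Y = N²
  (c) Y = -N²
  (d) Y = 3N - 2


Checking option (a) Y = N³:
  N = 2.347 -> Y = 12.929 ✓
  N = 1.985 -> Y = 7.823 ✓
  N = 0.789 -> Y = 0.491 ✓
All samples match this transformation.

(a) N³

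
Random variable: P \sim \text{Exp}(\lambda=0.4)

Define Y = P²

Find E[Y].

Using E[X²] = Var(X) + (E[X])²:
E[P] = 2.5
Var(P) = 1/0.4^2 = 6.25
E[P²] = 6.25 + 2.5² = 6.25 + 6.25 = 12.5

12.5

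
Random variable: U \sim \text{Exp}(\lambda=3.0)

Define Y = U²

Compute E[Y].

Using E[X²] = Var(X) + (E[X])²:
E[U] = 0.33333333
Var(U) = 1/3.0^2 = 0.11111111
E[U²] = 0.11111111 + 0.33333333² = 0.11111111 + 0.11111111 = 0.22222222

0.22222222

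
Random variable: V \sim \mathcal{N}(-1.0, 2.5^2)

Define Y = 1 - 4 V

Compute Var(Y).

For Y = aV + b: Var(Y) = a² * Var(V)
Var(V) = 2.5^2 = 6.25
Var(Y) = (-4)² * 6.25 = 16 * 6.25 = 100

100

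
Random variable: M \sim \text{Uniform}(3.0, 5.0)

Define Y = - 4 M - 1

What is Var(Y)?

For Y = aM + b: Var(Y) = a² * Var(M)
Var(M) = (5 - 3)^2/12 = 0.33333333
Var(Y) = (-4)² * 0.33333333 = 16 * 0.33333333 = 5.3333333

5.3333333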